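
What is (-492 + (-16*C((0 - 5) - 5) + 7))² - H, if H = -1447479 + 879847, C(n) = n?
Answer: 673257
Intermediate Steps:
H = -567632
(-492 + (-16*C((0 - 5) - 5) + 7))² - H = (-492 + (-16*((0 - 5) - 5) + 7))² - 1*(-567632) = (-492 + (-16*(-5 - 5) + 7))² + 567632 = (-492 + (-16*(-10) + 7))² + 567632 = (-492 + (160 + 7))² + 567632 = (-492 + 167)² + 567632 = (-325)² + 567632 = 105625 + 567632 = 673257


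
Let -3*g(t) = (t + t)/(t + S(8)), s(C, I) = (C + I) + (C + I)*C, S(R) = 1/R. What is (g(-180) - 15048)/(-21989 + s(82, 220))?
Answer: -21655032/4427803 ≈ -4.8907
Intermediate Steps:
S(R) = 1/R
s(C, I) = C + I + C*(C + I) (s(C, I) = (C + I) + C*(C + I) = C + I + C*(C + I))
g(t) = -2*t/(3*(1/8 + t)) (g(t) = -(t + t)/(3*(t + 1/8)) = -2*t/(3*(t + 1/8)) = -2*t/(3*(1/8 + t)))
(g(-180) - 15048)/(-21989 + s(82, 220)) = (-16*(-180)/(3 + 24*(-180)) - 15048)/(-21989 + (82 + 220 + 82**2 + 82*220)) = (-16*(-180)/(3 - 4320) - 15048)/(-21989 + (82 + 220 + 6724 + 18040)) = (-16*(-180)/(-4317) - 15048)/(-21989 + 25066) = (-16*(-180)*(-1/4317) - 15048)/3077 = (-960/1439 - 15048)*(1/3077) = -21655032/1439*1/3077 = -21655032/4427803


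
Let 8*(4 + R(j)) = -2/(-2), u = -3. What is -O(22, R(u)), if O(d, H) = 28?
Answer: -28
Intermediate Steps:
R(j) = -31/8 (R(j) = -4 + (-2/(-2))/8 = -4 + (-2*(-1/2))/8 = -4 + (1/8)*1 = -4 + 1/8 = -31/8)
-O(22, R(u)) = -1*28 = -28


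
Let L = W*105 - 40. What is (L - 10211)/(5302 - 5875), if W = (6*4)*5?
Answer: -783/191 ≈ -4.0995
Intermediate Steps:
W = 120 (W = 24*5 = 120)
L = 12560 (L = 120*105 - 40 = 12600 - 40 = 12560)
(L - 10211)/(5302 - 5875) = (12560 - 10211)/(5302 - 5875) = 2349/(-573) = 2349*(-1/573) = -783/191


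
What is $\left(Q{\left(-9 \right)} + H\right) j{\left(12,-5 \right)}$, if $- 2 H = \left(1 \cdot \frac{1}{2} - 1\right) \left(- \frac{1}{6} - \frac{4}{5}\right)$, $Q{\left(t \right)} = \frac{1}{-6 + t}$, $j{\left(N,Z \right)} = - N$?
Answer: $\frac{37}{10} \approx 3.7$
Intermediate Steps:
$H = - \frac{29}{120}$ ($H = - \frac{\left(1 \cdot \frac{1}{2} - 1\right) \left(- \frac{1}{6} - \frac{4}{5}\right)}{2} = - \frac{\left(1 \cdot \frac{1}{2} - 1\right) \left(\left(-1\right) \frac{1}{6} - \frac{4}{5}\right)}{2} = - \frac{\left(\frac{1}{2} - 1\right) \left(- \frac{1}{6} - \frac{4}{5}\right)}{2} = - \frac{\left(- \frac{1}{2}\right) \left(- \frac{29}{30}\right)}{2} = \left(- \frac{1}{2}\right) \frac{29}{60} = - \frac{29}{120} \approx -0.24167$)
$\left(Q{\left(-9 \right)} + H\right) j{\left(12,-5 \right)} = \left(\frac{1}{-6 - 9} - \frac{29}{120}\right) \left(\left(-1\right) 12\right) = \left(\frac{1}{-15} - \frac{29}{120}\right) \left(-12\right) = \left(- \frac{1}{15} - \frac{29}{120}\right) \left(-12\right) = \left(- \frac{37}{120}\right) \left(-12\right) = \frac{37}{10}$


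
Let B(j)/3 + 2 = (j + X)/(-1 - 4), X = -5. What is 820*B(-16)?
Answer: 5412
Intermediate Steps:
B(j) = -3 - 3*j/5 (B(j) = -6 + 3*((j - 5)/(-1 - 4)) = -6 + 3*((-5 + j)/(-5)) = -6 + 3*((-5 + j)*(-⅕)) = -6 + 3*(1 - j/5) = -6 + (3 - 3*j/5) = -3 - 3*j/5)
820*B(-16) = 820*(-3 - ⅗*(-16)) = 820*(-3 + 48/5) = 820*(33/5) = 5412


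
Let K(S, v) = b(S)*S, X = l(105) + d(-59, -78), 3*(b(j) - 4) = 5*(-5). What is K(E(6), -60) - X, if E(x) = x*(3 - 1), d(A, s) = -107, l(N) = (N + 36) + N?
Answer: -191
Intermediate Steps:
l(N) = 36 + 2*N (l(N) = (36 + N) + N = 36 + 2*N)
b(j) = -13/3 (b(j) = 4 + (5*(-5))/3 = 4 + (⅓)*(-25) = 4 - 25/3 = -13/3)
E(x) = 2*x (E(x) = x*2 = 2*x)
X = 139 (X = (36 + 2*105) - 107 = (36 + 210) - 107 = 246 - 107 = 139)
K(S, v) = -13*S/3
K(E(6), -60) - X = -26*6/3 - 1*139 = -13/3*12 - 139 = -52 - 139 = -191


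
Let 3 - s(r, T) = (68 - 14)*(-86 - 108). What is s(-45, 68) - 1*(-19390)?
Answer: 29869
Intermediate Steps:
s(r, T) = 10479 (s(r, T) = 3 - (68 - 14)*(-86 - 108) = 3 - 54*(-194) = 3 - 1*(-10476) = 3 + 10476 = 10479)
s(-45, 68) - 1*(-19390) = 10479 - 1*(-19390) = 10479 + 19390 = 29869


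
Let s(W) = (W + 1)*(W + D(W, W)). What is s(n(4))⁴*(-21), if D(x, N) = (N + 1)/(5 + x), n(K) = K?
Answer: -12362704375/2187 ≈ -5.6528e+6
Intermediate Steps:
D(x, N) = (1 + N)/(5 + x)
s(W) = (1 + W)*(W + (1 + W)/(5 + W)) (s(W) = (W + 1)*(W + (1 + W)/(5 + W)) = (1 + W)*(W + (1 + W)/(5 + W)))
s(n(4))⁴*(-21) = ((1 + 4³ + 7*4 + 7*4²)/(5 + 4))⁴*(-21) = ((1 + 64 + 28 + 7*16)/9)⁴*(-21) = ((1 + 64 + 28 + 112)/9)⁴*(-21) = ((⅑)*205)⁴*(-21) = (205/9)⁴*(-21) = (1766100625/6561)*(-21) = -12362704375/2187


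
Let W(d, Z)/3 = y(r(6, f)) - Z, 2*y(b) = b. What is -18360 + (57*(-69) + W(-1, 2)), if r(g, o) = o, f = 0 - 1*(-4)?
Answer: -22293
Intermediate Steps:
f = 4 (f = 0 + 4 = 4)
y(b) = b/2
W(d, Z) = 6 - 3*Z (W(d, Z) = 3*((1/2)*4 - Z) = 3*(2 - Z) = 6 - 3*Z)
-18360 + (57*(-69) + W(-1, 2)) = -18360 + (57*(-69) + (6 - 3*2)) = -18360 + (-3933 + (6 - 6)) = -18360 + (-3933 + 0) = -18360 - 3933 = -22293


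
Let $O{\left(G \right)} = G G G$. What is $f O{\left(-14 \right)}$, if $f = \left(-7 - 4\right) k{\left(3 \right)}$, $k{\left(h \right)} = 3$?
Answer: $90552$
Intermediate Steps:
$O{\left(G \right)} = G^{3}$ ($O{\left(G \right)} = G^{2} G = G^{3}$)
$f = -33$ ($f = \left(-7 - 4\right) 3 = \left(-11\right) 3 = -33$)
$f O{\left(-14 \right)} = - 33 \left(-14\right)^{3} = \left(-33\right) \left(-2744\right) = 90552$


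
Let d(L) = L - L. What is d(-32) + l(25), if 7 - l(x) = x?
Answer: -18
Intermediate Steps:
d(L) = 0
l(x) = 7 - x
d(-32) + l(25) = 0 + (7 - 1*25) = 0 + (7 - 25) = 0 - 18 = -18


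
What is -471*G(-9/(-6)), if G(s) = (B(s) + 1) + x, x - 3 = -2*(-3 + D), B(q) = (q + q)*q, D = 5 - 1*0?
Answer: -4239/2 ≈ -2119.5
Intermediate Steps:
D = 5 (D = 5 + 0 = 5)
B(q) = 2*q² (B(q) = (2*q)*q = 2*q²)
x = -1 (x = 3 - 2*(-3 + 5) = 3 - 2*2 = 3 - 1*4 = 3 - 4 = -1)
G(s) = 2*s² (G(s) = (2*s² + 1) - 1 = (1 + 2*s²) - 1 = 2*s²)
-471*G(-9/(-6)) = -942*(-9/(-6))² = -942*(-9*(-⅙))² = -942*(3/2)² = -942*9/4 = -471*9/2 = -4239/2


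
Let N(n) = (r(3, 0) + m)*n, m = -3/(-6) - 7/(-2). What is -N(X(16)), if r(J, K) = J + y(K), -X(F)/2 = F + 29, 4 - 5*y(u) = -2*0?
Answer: 702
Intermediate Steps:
y(u) = 4/5 (y(u) = 4/5 - (-2)*0/5 = 4/5 - 1/5*0 = 4/5 + 0 = 4/5)
X(F) = -58 - 2*F (X(F) = -2*(F + 29) = -2*(29 + F) = -58 - 2*F)
r(J, K) = 4/5 + J (r(J, K) = J + 4/5 = 4/5 + J)
m = 4 (m = -3*(-1/6) - 7*(-1/2) = 1/2 + 7/2 = 4)
N(n) = 39*n/5 (N(n) = ((4/5 + 3) + 4)*n = (19/5 + 4)*n = 39*n/5)
-N(X(16)) = -39*(-58 - 2*16)/5 = -39*(-58 - 32)/5 = -39*(-90)/5 = -1*(-702) = 702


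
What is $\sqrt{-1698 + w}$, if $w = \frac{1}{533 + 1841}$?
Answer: $\frac{i \sqrt{9569715074}}{2374} \approx 41.207 i$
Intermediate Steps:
$w = \frac{1}{2374} \approx 0.00042123$
$\sqrt{-1698 + w} = \sqrt{-1698 + \frac{1}{2374}} = \sqrt{- \frac{4031051}{2374}} = \frac{i \sqrt{9569715074}}{2374}$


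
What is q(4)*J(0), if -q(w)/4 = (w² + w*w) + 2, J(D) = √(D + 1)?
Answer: -136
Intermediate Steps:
J(D) = √(1 + D)
q(w) = -8 - 8*w² (q(w) = -4*((w² + w*w) + 2) = -4*((w² + w²) + 2) = -4*(2*w² + 2) = -4*(2 + 2*w²) = -8 - 8*w²)
q(4)*J(0) = (-8 - 8*4²)*√(1 + 0) = (-8 - 8*16)*√1 = (-8 - 128)*1 = -136*1 = -136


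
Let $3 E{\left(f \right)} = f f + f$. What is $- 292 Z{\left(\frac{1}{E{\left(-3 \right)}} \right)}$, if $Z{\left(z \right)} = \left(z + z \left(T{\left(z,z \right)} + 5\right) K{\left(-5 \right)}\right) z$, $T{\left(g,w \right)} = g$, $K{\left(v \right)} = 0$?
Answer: $-73$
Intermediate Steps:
$E{\left(f \right)} = \frac{f}{3} + \frac{f^{2}}{3}$ ($E{\left(f \right)} = \frac{f f + f}{3} = \frac{f^{2} + f}{3} = \frac{f + f^{2}}{3} = \frac{f}{3} + \frac{f^{2}}{3}$)
$Z{\left(z \right)} = z^{2}$ ($Z{\left(z \right)} = \left(z + z \left(z + 5\right) 0\right) z = \left(z + z \left(5 + z\right) 0\right) z = \left(z + z 0\right) z = \left(z + 0\right) z = z z = z^{2}$)
$- 292 Z{\left(\frac{1}{E{\left(-3 \right)}} \right)} = - 292 \left(\frac{1}{\frac{1}{3} \left(-3\right) \left(1 - 3\right)}\right)^{2} = - 292 \left(\frac{1}{\frac{1}{3} \left(-3\right) \left(-2\right)}\right)^{2} = - 292 \left(\frac{1}{2}\right)^{2} = - \frac{292}{4} = \left(-292\right) \frac{1}{4} = -73$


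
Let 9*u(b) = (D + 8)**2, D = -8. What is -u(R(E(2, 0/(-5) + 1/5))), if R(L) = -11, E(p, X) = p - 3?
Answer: 0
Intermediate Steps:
E(p, X) = -3 + p
u(b) = 0 (u(b) = (-8 + 8)**2/9 = (1/9)*0**2 = (1/9)*0 = 0)
-u(R(E(2, 0/(-5) + 1/5))) = -1*0 = 0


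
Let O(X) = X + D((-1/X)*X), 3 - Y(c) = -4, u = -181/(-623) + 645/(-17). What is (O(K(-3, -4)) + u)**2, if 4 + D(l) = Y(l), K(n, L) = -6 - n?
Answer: 159007942564/112169281 ≈ 1417.6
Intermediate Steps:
u = -398758/10591 (u = -181*(-1/623) + 645*(-1/17) = 181/623 - 645/17 = -398758/10591 ≈ -37.651)
Y(c) = 7 (Y(c) = 3 - 1*(-4) = 3 + 4 = 7)
D(l) = 3 (D(l) = -4 + 7 = 3)
O(X) = 3 + X (O(X) = X + 3 = 3 + X)
(O(K(-3, -4)) + u)**2 = ((3 + (-6 - 1*(-3))) - 398758/10591)**2 = ((3 + (-6 + 3)) - 398758/10591)**2 = ((3 - 3) - 398758/10591)**2 = (0 - 398758/10591)**2 = (-398758/10591)**2 = 159007942564/112169281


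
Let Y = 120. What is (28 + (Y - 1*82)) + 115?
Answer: 181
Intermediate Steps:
(28 + (Y - 1*82)) + 115 = (28 + (120 - 1*82)) + 115 = (28 + (120 - 82)) + 115 = (28 + 38) + 115 = 66 + 115 = 181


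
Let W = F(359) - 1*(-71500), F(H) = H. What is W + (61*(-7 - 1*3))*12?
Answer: 64539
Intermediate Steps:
W = 71859 (W = 359 - 1*(-71500) = 359 + 71500 = 71859)
W + (61*(-7 - 1*3))*12 = 71859 + (61*(-7 - 1*3))*12 = 71859 + (61*(-7 - 3))*12 = 71859 + (61*(-10))*12 = 71859 - 610*12 = 71859 - 7320 = 64539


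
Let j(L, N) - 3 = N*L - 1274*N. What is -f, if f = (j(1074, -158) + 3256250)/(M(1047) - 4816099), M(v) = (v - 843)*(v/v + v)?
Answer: 3287853/4602307 ≈ 0.71439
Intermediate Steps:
j(L, N) = 3 - 1274*N + L*N (j(L, N) = 3 + (N*L - 1274*N) = 3 + (L*N - 1274*N) = 3 + (-1274*N + L*N) = 3 - 1274*N + L*N)
M(v) = (1 + v)*(-843 + v) (M(v) = (-843 + v)*(1 + v) = (1 + v)*(-843 + v))
f = -3287853/4602307 (f = ((3 - 1274*(-158) + 1074*(-158)) + 3256250)/((-843 + 1047**2 - 842*1047) - 4816099) = ((3 + 201292 - 169692) + 3256250)/((-843 + 1096209 - 881574) - 4816099) = (31603 + 3256250)/(213792 - 4816099) = 3287853/(-4602307) = 3287853*(-1/4602307) = -3287853/4602307 ≈ -0.71439)
-f = -1*(-3287853/4602307) = 3287853/4602307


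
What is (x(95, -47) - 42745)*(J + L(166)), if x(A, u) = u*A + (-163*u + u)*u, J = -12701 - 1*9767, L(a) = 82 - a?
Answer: 9135093536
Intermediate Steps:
J = -22468 (J = -12701 - 9767 = -22468)
x(A, u) = -162*u² + A*u (x(A, u) = A*u + (-162*u)*u = A*u - 162*u² = -162*u² + A*u)
(x(95, -47) - 42745)*(J + L(166)) = (-47*(95 - 162*(-47)) - 42745)*(-22468 + (82 - 1*166)) = (-47*(95 + 7614) - 42745)*(-22468 + (82 - 166)) = (-47*7709 - 42745)*(-22468 - 84) = (-362323 - 42745)*(-22552) = -405068*(-22552) = 9135093536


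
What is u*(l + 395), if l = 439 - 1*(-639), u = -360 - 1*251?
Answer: -900003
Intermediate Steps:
u = -611 (u = -360 - 251 = -611)
l = 1078 (l = 439 + 639 = 1078)
u*(l + 395) = -611*(1078 + 395) = -611*1473 = -900003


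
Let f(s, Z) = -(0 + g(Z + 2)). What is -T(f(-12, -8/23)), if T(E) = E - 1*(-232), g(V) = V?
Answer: -5298/23 ≈ -230.35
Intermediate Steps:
f(s, Z) = -2 - Z (f(s, Z) = -(0 + (Z + 2)) = -(0 + (2 + Z)) = -(2 + Z) = -2 - Z)
T(E) = 232 + E (T(E) = E + 232 = 232 + E)
-T(f(-12, -8/23)) = -(232 + (-2 - (-8)/23)) = -(232 + (-2 - 1*(-8/23))) = -(232 + (-2 + 8/23)) = -(232 - 38/23) = -1*5298/23 = -5298/23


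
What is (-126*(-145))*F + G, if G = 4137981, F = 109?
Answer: 6129411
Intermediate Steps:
(-126*(-145))*F + G = -126*(-145)*109 + 4137981 = 18270*109 + 4137981 = 1991430 + 4137981 = 6129411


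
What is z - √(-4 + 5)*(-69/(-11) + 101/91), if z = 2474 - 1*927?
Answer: 1541157/1001 ≈ 1539.6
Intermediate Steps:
z = 1547 (z = 2474 - 927 = 1547)
z - √(-4 + 5)*(-69/(-11) + 101/91) = 1547 - √(-4 + 5)*(-69/(-11) + 101/91) = 1547 - √1*(-69*(-1/11) + 101*(1/91)) = 1547 - (69/11 + 101/91) = 1547 - 7390/1001 = 1541157/1001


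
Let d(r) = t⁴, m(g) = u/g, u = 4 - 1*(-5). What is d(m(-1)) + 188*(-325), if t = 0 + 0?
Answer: -61100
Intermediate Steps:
t = 0
u = 9 (u = 4 + 5 = 9)
m(g) = 9/g
d(r) = 0 (d(r) = 0⁴ = 0)
d(m(-1)) + 188*(-325) = 0 + 188*(-325) = 0 - 61100 = -61100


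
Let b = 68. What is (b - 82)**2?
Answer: 196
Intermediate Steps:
(b - 82)**2 = (68 - 82)**2 = (-14)**2 = 196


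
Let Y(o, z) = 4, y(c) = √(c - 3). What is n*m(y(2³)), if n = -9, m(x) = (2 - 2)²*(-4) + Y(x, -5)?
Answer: -36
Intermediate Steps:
y(c) = √(-3 + c)
m(x) = 4 (m(x) = (2 - 2)²*(-4) + 4 = 0²*(-4) + 4 = 0*(-4) + 4 = 0 + 4 = 4)
n*m(y(2³)) = -9*4 = -36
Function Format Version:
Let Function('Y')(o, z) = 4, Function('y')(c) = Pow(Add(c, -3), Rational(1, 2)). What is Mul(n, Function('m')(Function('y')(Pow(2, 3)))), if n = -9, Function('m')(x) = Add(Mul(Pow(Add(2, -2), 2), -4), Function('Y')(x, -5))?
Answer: -36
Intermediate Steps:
Function('y')(c) = Pow(Add(-3, c), Rational(1, 2))
Function('m')(x) = 4 (Function('m')(x) = Add(Mul(Pow(Add(2, -2), 2), -4), 4) = Add(Mul(Pow(0, 2), -4), 4) = Add(Mul(0, -4), 4) = Add(0, 4) = 4)
Mul(n, Function('m')(Function('y')(Pow(2, 3)))) = Mul(-9, 4) = -36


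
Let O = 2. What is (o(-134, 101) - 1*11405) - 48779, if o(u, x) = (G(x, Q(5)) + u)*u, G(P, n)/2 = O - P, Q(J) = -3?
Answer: -15696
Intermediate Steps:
G(P, n) = 4 - 2*P (G(P, n) = 2*(2 - P) = 4 - 2*P)
o(u, x) = u*(4 + u - 2*x) (o(u, x) = ((4 - 2*x) + u)*u = (4 + u - 2*x)*u = u*(4 + u - 2*x))
(o(-134, 101) - 1*11405) - 48779 = (-134*(4 - 134 - 2*101) - 1*11405) - 48779 = (-134*(4 - 134 - 202) - 11405) - 48779 = (-134*(-332) - 11405) - 48779 = (44488 - 11405) - 48779 = 33083 - 48779 = -15696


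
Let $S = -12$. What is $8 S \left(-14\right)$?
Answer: $1344$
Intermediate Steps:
$8 S \left(-14\right) = 8 \left(-12\right) \left(-14\right) = \left(-96\right) \left(-14\right) = 1344$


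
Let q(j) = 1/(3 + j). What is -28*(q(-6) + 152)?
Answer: -12740/3 ≈ -4246.7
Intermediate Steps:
-28*(q(-6) + 152) = -28*(1/(3 - 6) + 152) = -28*(1/(-3) + 152) = -28*(-⅓ + 152) = -28*455/3 = -12740/3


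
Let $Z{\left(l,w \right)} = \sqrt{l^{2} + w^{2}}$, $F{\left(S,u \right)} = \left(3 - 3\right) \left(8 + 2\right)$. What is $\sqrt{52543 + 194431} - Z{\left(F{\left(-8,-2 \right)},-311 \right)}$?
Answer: $-311 + \sqrt{246974} \approx 185.96$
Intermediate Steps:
$F{\left(S,u \right)} = 0$ ($F{\left(S,u \right)} = 0 \cdot 10 = 0$)
$\sqrt{52543 + 194431} - Z{\left(F{\left(-8,-2 \right)},-311 \right)} = \sqrt{52543 + 194431} - \sqrt{0^{2} + \left(-311\right)^{2}} = \sqrt{246974} - \sqrt{0 + 96721} = \sqrt{246974} - \sqrt{96721} = \sqrt{246974} - 311 = -311 + \sqrt{246974}$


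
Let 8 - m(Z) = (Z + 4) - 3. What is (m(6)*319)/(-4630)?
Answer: -319/4630 ≈ -0.068898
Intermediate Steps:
m(Z) = 7 - Z (m(Z) = 8 - ((Z + 4) - 3) = 8 - ((4 + Z) - 3) = 8 - (1 + Z) = 8 + (-1 - Z) = 7 - Z)
(m(6)*319)/(-4630) = ((7 - 1*6)*319)/(-4630) = ((7 - 6)*319)*(-1/4630) = (1*319)*(-1/4630) = 319*(-1/4630) = -319/4630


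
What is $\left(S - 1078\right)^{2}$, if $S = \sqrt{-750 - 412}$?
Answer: $\left(1078 - i \sqrt{1162}\right)^{2} \approx 1.1609 \cdot 10^{6} - 73494.0 i$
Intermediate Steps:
$S = i \sqrt{1162}$ ($S = \sqrt{-1162} = i \sqrt{1162} \approx 34.088 i$)
$\left(S - 1078\right)^{2} = \left(i \sqrt{1162} - 1078\right)^{2} = \left(-1078 + i \sqrt{1162}\right)^{2}$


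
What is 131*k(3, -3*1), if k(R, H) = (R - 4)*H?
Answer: 393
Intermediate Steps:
k(R, H) = H*(-4 + R) (k(R, H) = (-4 + R)*H = H*(-4 + R))
131*k(3, -3*1) = 131*((-3*1)*(-4 + 3)) = 131*(-3*(-1)) = 131*3 = 393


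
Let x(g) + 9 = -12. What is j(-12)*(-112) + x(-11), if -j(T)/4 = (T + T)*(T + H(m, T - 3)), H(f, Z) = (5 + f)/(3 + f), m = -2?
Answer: 96747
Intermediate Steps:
x(g) = -21 (x(g) = -9 - 12 = -21)
H(f, Z) = (5 + f)/(3 + f)
j(T) = -8*T*(3 + T) (j(T) = -4*(T + T)*(T + (5 - 2)/(3 - 2)) = -4*2*T*(T + 3/1) = -4*2*T*(T + 1*3) = -4*2*T*(T + 3) = -4*2*T*(3 + T) = -8*T*(3 + T))
j(-12)*(-112) + x(-11) = -8*(-12)*(3 - 12)*(-112) - 21 = -8*(-12)*(-9)*(-112) - 21 = -864*(-112) - 21 = 96768 - 21 = 96747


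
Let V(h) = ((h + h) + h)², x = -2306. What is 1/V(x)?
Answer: 1/47858724 ≈ 2.0895e-8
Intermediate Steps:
V(h) = 9*h² (V(h) = (2*h + h)² = (3*h)² = 9*h²)
1/V(x) = 1/(9*(-2306)²) = 1/(9*5317636) = 1/47858724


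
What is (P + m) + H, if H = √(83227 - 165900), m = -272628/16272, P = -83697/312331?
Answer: -2403113707/141173612 + I*√82673 ≈ -17.022 + 287.53*I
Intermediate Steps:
P = -83697/312331 (P = -83697*1/312331 = -83697/312331 ≈ -0.26798)
m = -7573/452 (m = -272628*1/16272 = -7573/452 ≈ -16.754)
H = I*√82673 (H = √(-82673) = I*√82673 ≈ 287.53*I)
(P + m) + H = (-83697/312331 - 7573/452) + I*√82673 = -2403113707/141173612 + I*√82673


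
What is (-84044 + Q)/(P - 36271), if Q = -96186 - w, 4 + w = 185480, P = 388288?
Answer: -40634/39113 ≈ -1.0389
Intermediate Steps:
w = 185476 (w = -4 + 185480 = 185476)
Q = -281662 (Q = -96186 - 1*185476 = -96186 - 185476 = -281662)
(-84044 + Q)/(P - 36271) = (-84044 - 281662)/(388288 - 36271) = -365706/352017 = -365706*1/352017 = -40634/39113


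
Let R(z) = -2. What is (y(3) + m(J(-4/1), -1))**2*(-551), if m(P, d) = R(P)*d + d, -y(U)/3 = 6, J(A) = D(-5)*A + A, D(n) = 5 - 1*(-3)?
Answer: -159239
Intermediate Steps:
D(n) = 8 (D(n) = 5 + 3 = 8)
J(A) = 9*A (J(A) = 8*A + A = 9*A)
y(U) = -18 (y(U) = -3*6 = -18)
m(P, d) = -d (m(P, d) = -2*d + d = -d)
(y(3) + m(J(-4/1), -1))**2*(-551) = (-18 - 1*(-1))**2*(-551) = (-18 + 1)**2*(-551) = (-17)**2*(-551) = 289*(-551) = -159239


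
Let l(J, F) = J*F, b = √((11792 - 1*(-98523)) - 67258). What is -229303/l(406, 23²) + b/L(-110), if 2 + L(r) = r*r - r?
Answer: -7907/7406 + √43057/12208 ≈ -1.0507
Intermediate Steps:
L(r) = -2 + r² - r (L(r) = -2 + (r*r - r) = -2 + (r² - r) = -2 + r² - r)
b = √43057 (b = √((11792 + 98523) - 67258) = √(110315 - 67258) = √43057 ≈ 207.50)
l(J, F) = F*J
-229303/l(406, 23²) + b/L(-110) = -229303/(23²*406) + √43057/(-2 + (-110)² - 1*(-110)) = -229303/(529*406) + √43057/(-2 + 12100 + 110) = -229303/214774 + √43057/12208 = -229303*1/214774 + √43057*(1/12208) = -7907/7406 + √43057/12208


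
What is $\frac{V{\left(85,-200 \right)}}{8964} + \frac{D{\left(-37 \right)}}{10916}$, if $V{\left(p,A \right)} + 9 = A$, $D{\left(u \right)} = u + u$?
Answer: $- \frac{736195}{24462756} \approx -0.030095$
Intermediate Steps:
$D{\left(u \right)} = 2 u$
$V{\left(p,A \right)} = -9 + A$
$\frac{V{\left(85,-200 \right)}}{8964} + \frac{D{\left(-37 \right)}}{10916} = \frac{-9 - 200}{8964} + \frac{2 \left(-37\right)}{10916} = \left(-209\right) \frac{1}{8964} - \frac{37}{5458} = - \frac{209}{8964} - \frac{37}{5458} = - \frac{736195}{24462756}$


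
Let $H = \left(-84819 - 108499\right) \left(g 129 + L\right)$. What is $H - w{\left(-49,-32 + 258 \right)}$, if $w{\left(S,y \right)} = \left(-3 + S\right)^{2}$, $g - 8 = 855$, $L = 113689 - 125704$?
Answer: $-19198799920$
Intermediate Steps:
$L = -12015$ ($L = 113689 - 125704 = -12015$)
$g = 863$ ($g = 8 + 855 = 863$)
$H = -19198797216$ ($H = \left(-84819 - 108499\right) \left(863 \cdot 129 - 12015\right) = - 193318 \left(111327 - 12015\right) = \left(-193318\right) 99312 = -19198797216$)
$H - w{\left(-49,-32 + 258 \right)} = -19198797216 - \left(-3 - 49\right)^{2} = -19198797216 - \left(-52\right)^{2} = -19198797216 - 2704 = -19198799920$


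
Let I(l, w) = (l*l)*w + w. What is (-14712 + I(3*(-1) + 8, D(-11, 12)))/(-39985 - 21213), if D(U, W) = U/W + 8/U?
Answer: 973813/4039068 ≈ 0.24110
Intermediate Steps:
D(U, W) = 8/U + U/W
I(l, w) = w + w*l² (I(l, w) = l²*w + w = w*l² + w = w + w*l²)
(-14712 + I(3*(-1) + 8, D(-11, 12)))/(-39985 - 21213) = (-14712 + (8/(-11) - 11/12)*(1 + (3*(-1) + 8)²))/(-39985 - 21213) = (-14712 + (8*(-1/11) - 11*1/12)*(1 + (-3 + 8)²))/(-61198) = (-14712 + (-8/11 - 11/12)*(1 + 5²))*(-1/61198) = (-14712 - 217*(1 + 25)/132)*(-1/61198) = (-14712 - 217/132*26)*(-1/61198) = (-14712 - 2821/66)*(-1/61198) = -973813/66*(-1/61198) = 973813/4039068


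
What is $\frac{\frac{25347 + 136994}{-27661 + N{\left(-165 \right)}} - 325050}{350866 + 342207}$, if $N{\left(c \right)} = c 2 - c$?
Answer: $- \frac{9045003641}{19285449298} \approx -0.46901$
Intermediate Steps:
$N{\left(c \right)} = c$ ($N{\left(c \right)} = 2 c - c = c$)
$\frac{\frac{25347 + 136994}{-27661 + N{\left(-165 \right)}} - 325050}{350866 + 342207} = \frac{\frac{25347 + 136994}{-27661 - 165} - 325050}{350866 + 342207} = \frac{\frac{162341}{-27826} - 325050}{693073} = \left(162341 \left(- \frac{1}{27826}\right) - 325050\right) \frac{1}{693073} = \left(- \frac{162341}{27826} - 325050\right) \frac{1}{693073} = \left(- \frac{9045003641}{27826}\right) \frac{1}{693073} = - \frac{9045003641}{19285449298}$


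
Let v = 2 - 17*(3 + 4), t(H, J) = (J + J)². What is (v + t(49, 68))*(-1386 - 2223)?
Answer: -66329811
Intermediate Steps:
t(H, J) = 4*J² (t(H, J) = (2*J)² = 4*J²)
v = -117 (v = 2 - 17*7 = 2 - 119 = -117)
(v + t(49, 68))*(-1386 - 2223) = (-117 + 4*68²)*(-1386 - 2223) = (-117 + 4*4624)*(-3609) = (-117 + 18496)*(-3609) = 18379*(-3609) = -66329811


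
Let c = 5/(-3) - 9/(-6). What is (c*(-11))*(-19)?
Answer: -209/6 ≈ -34.833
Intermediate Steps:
c = -⅙ (c = 5*(-⅓) - 9*(-⅙) = -5/3 + 3/2 = -⅙ ≈ -0.16667)
(c*(-11))*(-19) = -⅙*(-11)*(-19) = (11/6)*(-19) = -209/6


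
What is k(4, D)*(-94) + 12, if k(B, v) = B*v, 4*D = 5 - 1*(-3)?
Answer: -740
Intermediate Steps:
D = 2 (D = (5 - 1*(-3))/4 = (5 + 3)/4 = (¼)*8 = 2)
k(4, D)*(-94) + 12 = (4*2)*(-94) + 12 = 8*(-94) + 12 = -752 + 12 = -740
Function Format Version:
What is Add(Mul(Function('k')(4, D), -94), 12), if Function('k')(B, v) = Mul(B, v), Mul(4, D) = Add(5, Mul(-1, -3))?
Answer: -740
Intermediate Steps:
D = 2 (D = Mul(Rational(1, 4), Add(5, Mul(-1, -3))) = Mul(Rational(1, 4), Add(5, 3)) = Mul(Rational(1, 4), 8) = 2)
Add(Mul(Function('k')(4, D), -94), 12) = Add(Mul(Mul(4, 2), -94), 12) = Add(Mul(8, -94), 12) = Add(-752, 12) = -740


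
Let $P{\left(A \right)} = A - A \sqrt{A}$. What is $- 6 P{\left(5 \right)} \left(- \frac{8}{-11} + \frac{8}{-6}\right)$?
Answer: $\frac{200}{11} - \frac{200 \sqrt{5}}{11} \approx -22.474$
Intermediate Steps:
$P{\left(A \right)} = A - A^{\frac{3}{2}}$
$- 6 P{\left(5 \right)} \left(- \frac{8}{-11} + \frac{8}{-6}\right) = - 6 \left(5 - 5^{\frac{3}{2}}\right) \left(- \frac{8}{-11} + \frac{8}{-6}\right) = - 6 \left(5 - 5 \sqrt{5}\right) \left(\left(-8\right) \left(- \frac{1}{11}\right) + 8 \left(- \frac{1}{6}\right)\right) = - 6 \left(5 - 5 \sqrt{5}\right) \left(\frac{8}{11} - \frac{4}{3}\right) = \left(-30 + 30 \sqrt{5}\right) \left(- \frac{20}{33}\right) = \frac{200}{11} - \frac{200 \sqrt{5}}{11}$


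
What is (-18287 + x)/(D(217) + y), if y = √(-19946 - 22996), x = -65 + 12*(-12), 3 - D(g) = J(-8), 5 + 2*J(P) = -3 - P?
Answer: -18496/14317 + 18496*I*√42942/42951 ≈ -1.2919 + 89.237*I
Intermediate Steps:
J(P) = -4 - P/2 (J(P) = -5/2 + (-3 - P)/2 = -5/2 + (-3/2 - P/2) = -4 - P/2)
D(g) = 3 (D(g) = 3 - (-4 - ½*(-8)) = 3 - (-4 + 4) = 3 - 1*0 = 3 + 0 = 3)
x = -209 (x = -65 - 144 = -209)
y = I*√42942 (y = √(-42942) = I*√42942 ≈ 207.22*I)
(-18287 + x)/(D(217) + y) = (-18287 - 209)/(3 + I*√42942) = -18496/(3 + I*√42942)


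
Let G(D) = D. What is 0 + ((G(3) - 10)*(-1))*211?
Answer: 1477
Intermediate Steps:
0 + ((G(3) - 10)*(-1))*211 = 0 + ((3 - 10)*(-1))*211 = 0 - 7*(-1)*211 = 0 + 7*211 = 0 + 1477 = 1477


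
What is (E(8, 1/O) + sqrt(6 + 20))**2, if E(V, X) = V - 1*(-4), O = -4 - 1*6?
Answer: (12 + sqrt(26))**2 ≈ 292.38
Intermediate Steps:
O = -10 (O = -4 - 6 = -10)
E(V, X) = 4 + V (E(V, X) = V + 4 = 4 + V)
(E(8, 1/O) + sqrt(6 + 20))**2 = ((4 + 8) + sqrt(6 + 20))**2 = (12 + sqrt(26))**2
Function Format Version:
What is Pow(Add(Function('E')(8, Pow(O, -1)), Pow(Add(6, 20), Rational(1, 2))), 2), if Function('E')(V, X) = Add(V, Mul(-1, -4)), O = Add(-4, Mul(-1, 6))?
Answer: Pow(Add(12, Pow(26, Rational(1, 2))), 2) ≈ 292.38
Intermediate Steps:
O = -10 (O = Add(-4, -6) = -10)
Function('E')(V, X) = Add(4, V) (Function('E')(V, X) = Add(V, 4) = Add(4, V))
Pow(Add(Function('E')(8, Pow(O, -1)), Pow(Add(6, 20), Rational(1, 2))), 2) = Pow(Add(Add(4, 8), Pow(Add(6, 20), Rational(1, 2))), 2) = Pow(Add(12, Pow(26, Rational(1, 2))), 2)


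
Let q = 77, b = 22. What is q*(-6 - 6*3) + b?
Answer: -1826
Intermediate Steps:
q*(-6 - 6*3) + b = 77*(-6 - 6*3) + 22 = 77*(-6 - 18) + 22 = 77*(-24) + 22 = -1848 + 22 = -1826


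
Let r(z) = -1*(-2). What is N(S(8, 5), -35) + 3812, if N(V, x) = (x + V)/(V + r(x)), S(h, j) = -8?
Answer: 22915/6 ≈ 3819.2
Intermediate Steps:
r(z) = 2
N(V, x) = (V + x)/(2 + V) (N(V, x) = (x + V)/(V + 2) = (V + x)/(2 + V))
N(S(8, 5), -35) + 3812 = (-8 - 35)/(2 - 8) + 3812 = -43/(-6) + 3812 = -⅙*(-43) + 3812 = 43/6 + 3812 = 22915/6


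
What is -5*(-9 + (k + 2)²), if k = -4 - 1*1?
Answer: 0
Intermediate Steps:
k = -5 (k = -4 - 1 = -5)
-5*(-9 + (k + 2)²) = -5*(-9 + (-5 + 2)²) = -5*(-9 + (-3)²) = -5*(-9 + 9) = -5*0 = 0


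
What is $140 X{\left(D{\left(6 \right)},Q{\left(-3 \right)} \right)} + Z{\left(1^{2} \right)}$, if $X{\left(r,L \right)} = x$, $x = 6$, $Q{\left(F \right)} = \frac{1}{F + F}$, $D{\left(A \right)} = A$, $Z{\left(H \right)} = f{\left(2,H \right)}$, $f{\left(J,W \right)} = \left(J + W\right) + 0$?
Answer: $843$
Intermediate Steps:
$f{\left(J,W \right)} = J + W$
$Z{\left(H \right)} = 2 + H$
$Q{\left(F \right)} = \frac{1}{2 F}$
$X{\left(r,L \right)} = 6$
$140 X{\left(D{\left(6 \right)},Q{\left(-3 \right)} \right)} + Z{\left(1^{2} \right)} = 140 \cdot 6 + \left(2 + 1^{2}\right) = 840 + \left(2 + 1\right) = 840 + 3 = 843$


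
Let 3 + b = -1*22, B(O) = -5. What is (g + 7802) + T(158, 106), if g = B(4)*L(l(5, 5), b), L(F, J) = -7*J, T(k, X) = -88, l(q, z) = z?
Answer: 6839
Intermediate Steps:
b = -25 (b = -3 - 1*22 = -3 - 22 = -25)
g = -875 (g = -(-35)*(-25) = -5*175 = -875)
(g + 7802) + T(158, 106) = (-875 + 7802) - 88 = 6927 - 88 = 6839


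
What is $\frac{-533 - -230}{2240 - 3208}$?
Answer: $\frac{303}{968} \approx 0.31302$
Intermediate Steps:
$\frac{-533 - -230}{2240 - 3208} = \frac{-533 + 230}{-968} = \left(- \frac{1}{968}\right) \left(-303\right) = \frac{303}{968}$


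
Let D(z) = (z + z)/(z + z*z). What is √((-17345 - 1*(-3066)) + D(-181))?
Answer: I*√12851110/30 ≈ 119.49*I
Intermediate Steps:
D(z) = 2*z/(z + z²) (D(z) = (2*z)/(z + z²) = 2*z/(z + z²))
√((-17345 - 1*(-3066)) + D(-181)) = √((-17345 - 1*(-3066)) + 2/(1 - 181)) = √((-17345 + 3066) + 2/(-180)) = √(-14279 + 2*(-1/180)) = √(-14279 - 1/90) = √(-1285111/90) = I*√12851110/30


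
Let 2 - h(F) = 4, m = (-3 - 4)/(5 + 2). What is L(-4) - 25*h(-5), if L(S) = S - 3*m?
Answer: 49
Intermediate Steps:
m = -1 (m = -7/7 = -7*1/7 = -1)
h(F) = -2 (h(F) = 2 - 1*4 = 2 - 4 = -2)
L(S) = 3 + S (L(S) = S - 3*(-1) = S + 3 = 3 + S)
L(-4) - 25*h(-5) = (3 - 4) - 25*(-2) = -1 + 50 = 49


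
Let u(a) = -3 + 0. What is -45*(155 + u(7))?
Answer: -6840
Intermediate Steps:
u(a) = -3
-45*(155 + u(7)) = -45*(155 - 3) = -45*152 = -6840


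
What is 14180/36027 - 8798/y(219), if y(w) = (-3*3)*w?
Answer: 38323814/7889913 ≈ 4.8573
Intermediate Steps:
y(w) = -9*w
14180/36027 - 8798/y(219) = 14180/36027 - 8798/((-9*219)) = 14180*(1/36027) - 8798/(-1971) = 14180/36027 - 8798*(-1/1971) = 14180/36027 + 8798/1971 = 38323814/7889913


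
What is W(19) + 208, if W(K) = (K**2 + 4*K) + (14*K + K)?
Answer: 930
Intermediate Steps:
W(K) = K**2 + 19*K (W(K) = (K**2 + 4*K) + 15*K = K**2 + 19*K)
W(19) + 208 = 19*(19 + 19) + 208 = 19*38 + 208 = 722 + 208 = 930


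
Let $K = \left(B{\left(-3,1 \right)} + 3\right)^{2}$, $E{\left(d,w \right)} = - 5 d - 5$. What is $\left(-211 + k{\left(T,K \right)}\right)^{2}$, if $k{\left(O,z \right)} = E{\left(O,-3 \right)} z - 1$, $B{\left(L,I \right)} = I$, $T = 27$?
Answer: $6012304$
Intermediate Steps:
$E{\left(d,w \right)} = -5 - 5 d$
$K = 16$ ($K = \left(1 + 3\right)^{2} = 4^{2} = 16$)
$k{\left(O,z \right)} = -1 + z \left(-5 - 5 O\right)$ ($k{\left(O,z \right)} = \left(-5 - 5 O\right) z - 1 = z \left(-5 - 5 O\right) - 1 = -1 + z \left(-5 - 5 O\right)$)
$\left(-211 + k{\left(T,K \right)}\right)^{2} = \left(-211 - \left(1 + 80 \left(1 + 27\right)\right)\right)^{2} = \left(-211 - \left(1 + 80 \cdot 28\right)\right)^{2} = \left(-211 - 2241\right)^{2} = \left(-2452\right)^{2} = 6012304$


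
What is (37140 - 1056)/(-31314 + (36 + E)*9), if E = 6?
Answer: -3007/2578 ≈ -1.1664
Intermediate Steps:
(37140 - 1056)/(-31314 + (36 + E)*9) = (37140 - 1056)/(-31314 + (36 + 6)*9) = 36084/(-31314 + 42*9) = 36084/(-31314 + 378) = 36084/(-30936) = 36084*(-1/30936) = -3007/2578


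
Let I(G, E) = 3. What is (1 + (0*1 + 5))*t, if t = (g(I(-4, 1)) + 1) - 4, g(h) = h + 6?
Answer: 36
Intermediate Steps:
g(h) = 6 + h
t = 6 (t = ((6 + 3) + 1) - 4 = (9 + 1) - 4 = 10 - 4 = 6)
(1 + (0*1 + 5))*t = (1 + (0*1 + 5))*6 = (1 + (0 + 5))*6 = (1 + 5)*6 = 6*6 = 36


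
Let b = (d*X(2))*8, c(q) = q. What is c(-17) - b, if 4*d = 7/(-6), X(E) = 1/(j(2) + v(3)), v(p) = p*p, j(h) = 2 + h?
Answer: -656/39 ≈ -16.821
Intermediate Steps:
v(p) = p²
X(E) = 1/13 (X(E) = 1/((2 + 2) + 3²) = 1/(4 + 9) = 1/13)
d = -7/24 (d = (7/(-6))/4 = (7*(-⅙))/4 = (¼)*(-7/6) = -7/24 ≈ -0.29167)
b = -7/39 (b = -7/24*1/13*8 = -7/312*8 = -7/39 ≈ -0.17949)
c(-17) - b = -17 - 1*(-7/39) = -17 + 7/39 = -656/39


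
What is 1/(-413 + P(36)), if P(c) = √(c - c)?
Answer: -1/413 ≈ -0.0024213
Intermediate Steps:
P(c) = 0 (P(c) = √0 = 0)
1/(-413 + P(36)) = 1/(-413 + 0) = 1/(-413) = -1/413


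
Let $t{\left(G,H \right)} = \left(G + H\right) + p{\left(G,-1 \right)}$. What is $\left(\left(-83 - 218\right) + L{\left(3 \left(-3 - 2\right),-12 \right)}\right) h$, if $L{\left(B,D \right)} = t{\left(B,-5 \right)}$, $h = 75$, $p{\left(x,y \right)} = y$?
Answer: $-24150$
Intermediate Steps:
$t{\left(G,H \right)} = -1 + G + H$ ($t{\left(G,H \right)} = \left(G + H\right) - 1 = -1 + G + H$)
$L{\left(B,D \right)} = -6 + B$ ($L{\left(B,D \right)} = -1 + B - 5 = -6 + B$)
$\left(\left(-83 - 218\right) + L{\left(3 \left(-3 - 2\right),-12 \right)}\right) h = \left(\left(-83 - 218\right) + \left(-6 + 3 \left(-3 - 2\right)\right)\right) 75 = \left(\left(-83 - 218\right) + \left(-6 + 3 \left(-5\right)\right)\right) 75 = \left(-301 - 21\right) 75 = \left(-322\right) 75 = -24150$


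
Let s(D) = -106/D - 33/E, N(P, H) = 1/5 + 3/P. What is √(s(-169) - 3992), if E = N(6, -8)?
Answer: 22*I*√69097/91 ≈ 63.549*I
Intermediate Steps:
N(P, H) = ⅕ + 3/P (N(P, H) = 1*(⅕) + 3/P = ⅕ + 3/P)
E = 7/10 (E = (⅕)*(15 + 6)/6 = (⅕)*(⅙)*21 = 7/10 ≈ 0.70000)
s(D) = -330/7 - 106/D (s(D) = -106/D - 33/7/10 = -106/D - 33*10/7 = -106/D - 330/7 = -330/7 - 106/D)
√(s(-169) - 3992) = √((-330/7 - 106/(-169)) - 3992) = √((-330/7 - 106*(-1/169)) - 3992) = √((-330/7 + 106/169) - 3992) = √(-55028/1183 - 3992) = √(-4777564/1183) = 22*I*√69097/91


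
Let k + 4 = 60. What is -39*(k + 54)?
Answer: -4290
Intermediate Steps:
k = 56 (k = -4 + 60 = 56)
-39*(k + 54) = -39*(56 + 54) = -39*110 = -4290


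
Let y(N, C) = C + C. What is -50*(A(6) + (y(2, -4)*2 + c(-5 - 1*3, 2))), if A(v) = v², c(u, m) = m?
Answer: -1100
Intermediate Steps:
y(N, C) = 2*C
-50*(A(6) + (y(2, -4)*2 + c(-5 - 1*3, 2))) = -50*(6² + ((2*(-4))*2 + 2)) = -50*(36 + (-8*2 + 2)) = -50*(36 + (-16 + 2)) = -50*(36 - 14) = -50*22 = -1100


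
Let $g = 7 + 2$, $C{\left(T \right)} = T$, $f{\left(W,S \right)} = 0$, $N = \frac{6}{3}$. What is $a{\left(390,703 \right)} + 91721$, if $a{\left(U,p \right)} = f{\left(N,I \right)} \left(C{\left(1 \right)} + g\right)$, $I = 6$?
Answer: $91721$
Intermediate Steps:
$N = 2$ ($N = 6 \cdot \frac{1}{3} = 2$)
$g = 9$
$a{\left(U,p \right)} = 0$ ($a{\left(U,p \right)} = 0 \left(1 + 9\right) = 0 \cdot 10 = 0$)
$a{\left(390,703 \right)} + 91721 = 0 + 91721 = 91721$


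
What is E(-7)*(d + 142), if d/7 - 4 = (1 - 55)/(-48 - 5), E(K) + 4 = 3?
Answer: -9388/53 ≈ -177.13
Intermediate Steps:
E(K) = -1 (E(K) = -4 + 3 = -1)
d = 1862/53 (d = 28 + 7*((1 - 55)/(-48 - 5)) = 28 + 7*(-54/(-53)) = 28 + 7*(-54*(-1/53)) = 28 + 7*(54/53) = 28 + 378/53 = 1862/53 ≈ 35.132)
E(-7)*(d + 142) = -(1862/53 + 142) = -1*9388/53 = -9388/53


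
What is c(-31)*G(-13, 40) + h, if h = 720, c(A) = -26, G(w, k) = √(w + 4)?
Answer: 720 - 78*I ≈ 720.0 - 78.0*I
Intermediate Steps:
G(w, k) = √(4 + w)
c(-31)*G(-13, 40) + h = -26*√(4 - 13) + 720 = -78*I + 720 = 720 - 78*I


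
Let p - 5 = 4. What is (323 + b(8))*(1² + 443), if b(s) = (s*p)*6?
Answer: 335220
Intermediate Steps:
p = 9 (p = 5 + 4 = 9)
b(s) = 54*s (b(s) = (s*9)*6 = (9*s)*6 = 54*s)
(323 + b(8))*(1² + 443) = (323 + 54*8)*(1² + 443) = (323 + 432)*(1 + 443) = 755*444 = 335220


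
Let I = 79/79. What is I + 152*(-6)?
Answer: -911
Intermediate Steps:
I = 1 (I = 79*(1/79) = 1)
I + 152*(-6) = 1 + 152*(-6) = 1 - 912 = -911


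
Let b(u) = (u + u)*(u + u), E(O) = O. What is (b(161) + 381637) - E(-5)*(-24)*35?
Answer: 481121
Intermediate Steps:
b(u) = 4*u**2 (b(u) = (2*u)*(2*u) = 4*u**2)
(b(161) + 381637) - E(-5)*(-24)*35 = (4*161**2 + 381637) - (-5*(-24))*35 = (4*25921 + 381637) - 120*35 = (103684 + 381637) - 1*4200 = 485321 - 4200 = 481121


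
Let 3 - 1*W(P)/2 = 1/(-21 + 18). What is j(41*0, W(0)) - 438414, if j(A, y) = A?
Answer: -438414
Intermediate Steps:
W(P) = 20/3 (W(P) = 6 - 2/(-21 + 18) = 6 - 2/(-3) = 6 - 2*(-⅓) = 6 + ⅔ = 20/3)
j(41*0, W(0)) - 438414 = 41*0 - 438414 = 0 - 438414 = -438414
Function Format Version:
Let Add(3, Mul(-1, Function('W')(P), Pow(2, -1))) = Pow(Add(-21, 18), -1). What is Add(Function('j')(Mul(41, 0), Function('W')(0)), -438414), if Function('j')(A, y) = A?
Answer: -438414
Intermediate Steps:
Function('W')(P) = Rational(20, 3) (Function('W')(P) = Add(6, Mul(-2, Pow(Add(-21, 18), -1))) = Add(6, Mul(-2, Pow(-3, -1))) = Add(6, Mul(-2, Rational(-1, 3))) = Add(6, Rational(2, 3)) = Rational(20, 3))
Add(Function('j')(Mul(41, 0), Function('W')(0)), -438414) = Add(Mul(41, 0), -438414) = Add(0, -438414) = -438414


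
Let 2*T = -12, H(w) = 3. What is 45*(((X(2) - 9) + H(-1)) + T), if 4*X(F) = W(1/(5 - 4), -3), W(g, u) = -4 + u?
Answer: -2475/4 ≈ -618.75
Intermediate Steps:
X(F) = -7/4 (X(F) = (-4 - 3)/4 = (¼)*(-7) = -7/4)
T = -6 (T = (½)*(-12) = -6)
45*(((X(2) - 9) + H(-1)) + T) = 45*(((-7/4 - 9) + 3) - 6) = 45*((-43/4 + 3) - 6) = 45*(-31/4 - 6) = 45*(-55/4) = -2475/4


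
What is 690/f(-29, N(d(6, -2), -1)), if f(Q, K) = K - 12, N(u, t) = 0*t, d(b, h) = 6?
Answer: -115/2 ≈ -57.500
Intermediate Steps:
N(u, t) = 0
f(Q, K) = -12 + K
690/f(-29, N(d(6, -2), -1)) = 690/(-12 + 0) = 690/(-12) = 690*(-1/12) = -115/2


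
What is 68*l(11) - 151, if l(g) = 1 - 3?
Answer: -287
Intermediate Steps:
l(g) = -2
68*l(11) - 151 = 68*(-2) - 151 = -136 - 151 = -287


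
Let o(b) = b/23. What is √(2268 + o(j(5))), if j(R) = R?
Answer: √1199887/23 ≈ 47.626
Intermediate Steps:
o(b) = b/23 (o(b) = b*(1/23) = b/23)
√(2268 + o(j(5))) = √(2268 + (1/23)*5) = √(2268 + 5/23) = √(52169/23) = √1199887/23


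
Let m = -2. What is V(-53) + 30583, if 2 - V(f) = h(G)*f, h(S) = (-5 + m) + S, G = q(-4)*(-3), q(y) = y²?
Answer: 27670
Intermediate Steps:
G = -48 (G = (-4)²*(-3) = 16*(-3) = -48)
h(S) = -7 + S (h(S) = (-5 - 2) + S = -7 + S)
V(f) = 2 + 55*f (V(f) = 2 - (-7 - 48)*f = 2 - (-55)*f = 2 + 55*f)
V(-53) + 30583 = (2 + 55*(-53)) + 30583 = (2 - 2915) + 30583 = -2913 + 30583 = 27670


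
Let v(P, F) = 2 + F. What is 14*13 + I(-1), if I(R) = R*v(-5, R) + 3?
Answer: 184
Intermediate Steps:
I(R) = 3 + R*(2 + R) (I(R) = R*(2 + R) + 3 = 3 + R*(2 + R))
14*13 + I(-1) = 14*13 + (3 - (2 - 1)) = 182 + (3 - 1*1) = 182 + (3 - 1) = 182 + 2 = 184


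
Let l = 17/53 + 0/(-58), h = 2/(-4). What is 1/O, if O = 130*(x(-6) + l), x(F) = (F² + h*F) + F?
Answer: 53/229580 ≈ 0.00023086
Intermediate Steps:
h = -½ (h = 2*(-¼) = -½ ≈ -0.50000)
x(F) = F² + F/2 (x(F) = (F² - F/2) + F = F² + F/2)
l = 17/53 (l = 17*(1/53) + 0*(-1/58) = 17/53 + 0 = 17/53 ≈ 0.32075)
O = 229580/53 (O = 130*(-6*(½ - 6) + 17/53) = 130*(-6*(-11/2) + 17/53) = 130*(33 + 17/53) = 130*(1766/53) = 229580/53 ≈ 4331.7)
1/O = 1/(229580/53) = 53/229580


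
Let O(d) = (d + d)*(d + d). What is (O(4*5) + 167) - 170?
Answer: 1597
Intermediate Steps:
O(d) = 4*d**2 (O(d) = (2*d)*(2*d) = 4*d**2)
(O(4*5) + 167) - 170 = (4*(4*5)**2 + 167) - 170 = (4*20**2 + 167) - 170 = (4*400 + 167) - 170 = (1600 + 167) - 170 = 1767 - 170 = 1597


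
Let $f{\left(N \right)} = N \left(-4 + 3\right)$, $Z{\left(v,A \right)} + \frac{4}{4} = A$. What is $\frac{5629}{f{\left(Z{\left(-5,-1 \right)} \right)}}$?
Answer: $\frac{5629}{2} \approx 2814.5$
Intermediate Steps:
$Z{\left(v,A \right)} = -1 + A$
$f{\left(N \right)} = - N$ ($f{\left(N \right)} = N \left(-1\right) = - N$)
$\frac{5629}{f{\left(Z{\left(-5,-1 \right)} \right)}} = \frac{5629}{\left(-1\right) \left(-1 - 1\right)} = \frac{5629}{\left(-1\right) \left(-2\right)} = \frac{5629}{2}$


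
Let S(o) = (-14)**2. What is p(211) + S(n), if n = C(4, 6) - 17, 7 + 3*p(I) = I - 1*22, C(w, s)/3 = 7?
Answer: 770/3 ≈ 256.67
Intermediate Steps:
C(w, s) = 21 (C(w, s) = 3*7 = 21)
p(I) = -29/3 + I/3 (p(I) = -7/3 + (I - 1*22)/3 = -7/3 + (I - 22)/3 = -7/3 + (-22 + I)/3 = -7/3 + (-22/3 + I/3) = -29/3 + I/3)
n = 4 (n = 21 - 17 = 4)
S(o) = 196
p(211) + S(n) = (-29/3 + (1/3)*211) + 196 = (-29/3 + 211/3) + 196 = 182/3 + 196 = 770/3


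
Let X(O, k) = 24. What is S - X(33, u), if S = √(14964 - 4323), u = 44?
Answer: -24 + √10641 ≈ 79.155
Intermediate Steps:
S = √10641 ≈ 103.16
S - X(33, u) = √10641 - 1*24 = √10641 - 24 = -24 + √10641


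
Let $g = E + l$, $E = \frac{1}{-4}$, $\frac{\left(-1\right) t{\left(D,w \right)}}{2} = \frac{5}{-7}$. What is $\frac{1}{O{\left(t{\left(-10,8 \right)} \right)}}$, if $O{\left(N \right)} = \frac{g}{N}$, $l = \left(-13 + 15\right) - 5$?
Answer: $- \frac{40}{91} \approx -0.43956$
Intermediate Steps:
$t{\left(D,w \right)} = \frac{10}{7}$ ($t{\left(D,w \right)} = - 2 \frac{5}{-7} = - 2 \cdot 5 \left(- \frac{1}{7}\right) = \left(-2\right) \left(- \frac{5}{7}\right) = \frac{10}{7}$)
$E = - \frac{1}{4} \approx -0.25$
$l = -3$ ($l = 2 - 5 = -3$)
$g = - \frac{13}{4}$ ($g = - \frac{1}{4} - 3 = - \frac{13}{4} \approx -3.25$)
$O{\left(N \right)} = - \frac{13}{4 N}$
$\frac{1}{O{\left(t{\left(-10,8 \right)} \right)}} = \frac{1}{\left(- \frac{13}{4}\right) \frac{1}{\frac{10}{7}}} = \frac{1}{\left(- \frac{13}{4}\right) \frac{7}{10}} = \frac{1}{- \frac{91}{40}} = - \frac{40}{91}$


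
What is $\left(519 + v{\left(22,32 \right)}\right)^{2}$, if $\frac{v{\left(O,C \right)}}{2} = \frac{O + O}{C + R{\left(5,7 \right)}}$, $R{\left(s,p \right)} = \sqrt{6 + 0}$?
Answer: $\frac{70532216857}{259081} - \frac{23370952 \sqrt{6}}{259081} \approx 2.7202 \cdot 10^{5}$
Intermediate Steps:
$R{\left(s,p \right)} = \sqrt{6}$
$v{\left(O,C \right)} = \frac{4 O}{C + \sqrt{6}}$ ($v{\left(O,C \right)} = 2 \frac{O + O}{C + \sqrt{6}} = 2 \frac{2 O}{C + \sqrt{6}} = \frac{4 O}{C + \sqrt{6}}$)
$\left(519 + v{\left(22,32 \right)}\right)^{2} = \left(519 + 4 \cdot 22 \frac{1}{32 + \sqrt{6}}\right)^{2} = \left(519 + \frac{88}{32 + \sqrt{6}}\right)^{2}$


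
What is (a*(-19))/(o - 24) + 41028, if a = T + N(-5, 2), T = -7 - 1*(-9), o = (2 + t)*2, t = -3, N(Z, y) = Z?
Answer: 1066671/26 ≈ 41026.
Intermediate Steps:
o = -2 (o = (2 - 3)*2 = -1*2 = -2)
T = 2 (T = -7 + 9 = 2)
a = -3 (a = 2 - 5 = -3)
(a*(-19))/(o - 24) + 41028 = (-3*(-19))/(-2 - 24) + 41028 = 57/(-26) + 41028 = 57*(-1/26) + 41028 = -57/26 + 41028 = 1066671/26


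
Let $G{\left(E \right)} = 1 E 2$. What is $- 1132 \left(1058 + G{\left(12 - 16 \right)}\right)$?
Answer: $-1188600$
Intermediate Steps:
$G{\left(E \right)} = 2 E$ ($G{\left(E \right)} = E 2 = 2 E$)
$- 1132 \left(1058 + G{\left(12 - 16 \right)}\right) = - 1132 \left(1058 + 2 \left(12 - 16\right)\right) = - 1132 \left(1058 + 2 \left(-4\right)\right) = - 1132 \left(1058 - 8\right) = \left(-1132\right) 1050 = -1188600$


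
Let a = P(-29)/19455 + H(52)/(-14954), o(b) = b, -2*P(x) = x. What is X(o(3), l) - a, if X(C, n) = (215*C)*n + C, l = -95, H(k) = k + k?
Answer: -17825865442553/290930070 ≈ -61272.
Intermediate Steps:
P(x) = -x/2
H(k) = 2*k
X(C, n) = C + 215*C*n (X(C, n) = 215*C*n + C = C + 215*C*n)
a = -1806487/290930070 (a = -½*(-29)/19455 + (2*52)/(-14954) = (29/2)*(1/19455) + 104*(-1/14954) = 29/38910 - 52/7477 = -1806487/290930070 ≈ -0.0062094)
X(o(3), l) - a = 3*(1 + 215*(-95)) - 1*(-1806487/290930070) = 3*(1 - 20425) + 1806487/290930070 = 3*(-20424) + 1806487/290930070 = -61272 + 1806487/290930070 = -17825865442553/290930070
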